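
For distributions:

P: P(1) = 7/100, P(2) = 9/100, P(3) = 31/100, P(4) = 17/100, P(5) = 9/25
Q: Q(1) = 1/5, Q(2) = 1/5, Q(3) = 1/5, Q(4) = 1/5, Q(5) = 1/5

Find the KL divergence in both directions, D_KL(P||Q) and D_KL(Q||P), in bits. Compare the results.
D_KL(P||Q) = 0.2517 bits, D_KL(Q||P) = 0.2842 bits. D_KL(Q||P) is larger than D_KL(P||Q) by 0.0325 bits; the two directions differ.

D_KL(P||Q) = Σ P(x) log₂(P(x)/Q(x))

Computing term by term:
  P(1)·log₂(P(1)/Q(1)) = (7/100)·log₂((7/100)/(1/5)) = -0.10602
  P(2)·log₂(P(2)/Q(2)) = (9/100)·log₂((9/100)/(1/5)) = -0.10368
  P(3)·log₂(P(3)/Q(3)) = (31/100)·log₂((31/100)/(1/5)) = 0.19600
  P(4)·log₂(P(4)/Q(4)) = (17/100)·log₂((17/100)/(1/5)) = -0.03986
  P(5)·log₂(P(5)/Q(5)) = (9/25)·log₂((9/25)/(1/5)) = 0.30528

D_KL(P||Q) = -0.10602 - 0.10368 + 0.19600 - 0.03986 + 0.30528 = 0.25172 ≈ 0.2517 bits

D_KL(Q||P) = Σ Q(x) log₂(Q(x)/P(x))

Computing term by term:
  Q(1)·log₂(Q(1)/P(1)) = (1/5)·log₂((1/5)/(7/100)) = 0.30291
  Q(2)·log₂(Q(2)/P(2)) = (1/5)·log₂((1/5)/(9/100)) = 0.23040
  Q(3)·log₂(Q(3)/P(3)) = (1/5)·log₂((1/5)/(31/100)) = -0.12645
  Q(4)·log₂(Q(4)/P(4)) = (1/5)·log₂((1/5)/(17/100)) = 0.04689
  Q(5)·log₂(Q(5)/P(5)) = (1/5)·log₂((1/5)/(9/25)) = -0.16960

D_KL(Q||P) = 0.30291 + 0.23040 - 0.12645 + 0.04689 - 0.16960 = 0.28415 ≈ 0.2842 bits

These are NOT equal (difference: 0.0325 bits). KL divergence is asymmetric: D_KL(P||Q) ≠ D_KL(Q||P) in general.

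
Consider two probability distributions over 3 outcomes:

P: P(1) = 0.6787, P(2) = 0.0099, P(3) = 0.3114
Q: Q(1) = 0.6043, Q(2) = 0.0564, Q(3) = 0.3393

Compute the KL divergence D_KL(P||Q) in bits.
0.0503 bits

D_KL(P||Q) = Σ P(x) log₂(P(x)/Q(x))

Computing term by term:
  P(1)·log₂(P(1)/Q(1)) = 0.6787·log₂(0.6787/0.6043) = 0.11369
  P(2)·log₂(P(2)/Q(2)) = 0.0099·log₂(0.0099/0.0564) = -0.02485
  P(3)·log₂(P(3)/Q(3)) = 0.3114·log₂(0.3114/0.3393) = -0.03855

D_KL(P||Q) = 0.11369 - 0.02485 - 0.03855 = 0.05029 ≈ 0.0503 bits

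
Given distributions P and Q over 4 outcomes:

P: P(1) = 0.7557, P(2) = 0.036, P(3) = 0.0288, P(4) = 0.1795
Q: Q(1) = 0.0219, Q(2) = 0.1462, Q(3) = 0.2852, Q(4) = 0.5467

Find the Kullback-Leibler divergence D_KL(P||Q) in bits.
3.4043 bits

D_KL(P||Q) = Σ P(x) log₂(P(x)/Q(x))

Computing term by term:
  P(1)·log₂(P(1)/Q(1)) = 0.7557·log₂(0.7557/0.0219) = 3.86073
  P(2)·log₂(P(2)/Q(2)) = 0.036·log₂(0.036/0.1462) = -0.07279
  P(3)·log₂(P(3)/Q(3)) = 0.0288·log₂(0.0288/0.2852) = -0.09527
  P(4)·log₂(P(4)/Q(4)) = 0.1795·log₂(0.1795/0.5467) = -0.28841

D_KL(P||Q) = 3.86073 - 0.07279 - 0.09527 - 0.28841 = 3.40426 ≈ 3.4043 bits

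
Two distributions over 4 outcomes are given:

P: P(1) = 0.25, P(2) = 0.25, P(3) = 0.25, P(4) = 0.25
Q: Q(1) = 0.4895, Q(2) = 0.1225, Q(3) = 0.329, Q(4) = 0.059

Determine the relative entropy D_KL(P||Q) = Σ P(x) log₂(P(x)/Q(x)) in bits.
0.4367 bits

D_KL(P||Q) = Σ P(x) log₂(P(x)/Q(x))

Computing term by term:
  P(1)·log₂(P(1)/Q(1)) = 0.25·log₂(0.25/0.4895) = -0.24235
  P(2)·log₂(P(2)/Q(2)) = 0.25·log₂(0.25/0.1225) = 0.25729
  P(3)·log₂(P(3)/Q(3)) = 0.25·log₂(0.25/0.329) = -0.09904
  P(4)·log₂(P(4)/Q(4)) = 0.25·log₂(0.25/0.059) = 0.52079

D_KL(P||Q) = -0.24235 + 0.25729 - 0.09904 + 0.52079 = 0.43669 ≈ 0.4367 bits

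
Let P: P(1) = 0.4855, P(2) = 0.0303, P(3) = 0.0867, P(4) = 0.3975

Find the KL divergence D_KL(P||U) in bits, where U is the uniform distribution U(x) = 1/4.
0.5061 bits

U(i) = 1/4 for all i

D_KL(P||U) = Σ P(x) log₂(P(x) / (1/4))
           = Σ P(x) log₂(P(x)) + log₂(4)
           = log₂(4) - H(P)

H(P) = -Σ P(x) log₂(P(x)):
  -P(1)·log₂(P(1)) = -(0.4855)·log₂(0.4855) = 0.50611
  -P(2)·log₂(P(2)) = -(0.0303)·log₂(0.0303) = 0.15285
  -P(3)·log₂(P(3)) = -(0.0867)·log₂(0.0867) = 0.30586
  -P(4)·log₂(P(4)) = -(0.3975)·log₂(0.3975) = 0.52906
H(P) = 0.50611 + 0.15285 + 0.30586 + 0.52906 = 1.49388 bits

log₂(4) = 2.00000 bits

D_KL(P||U) = 2.00000 - 1.49388 = 0.50612 ≈ 0.5061 bits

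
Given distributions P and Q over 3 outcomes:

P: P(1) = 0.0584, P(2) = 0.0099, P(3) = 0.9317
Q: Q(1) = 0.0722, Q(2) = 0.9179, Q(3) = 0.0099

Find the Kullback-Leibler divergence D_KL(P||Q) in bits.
6.0259 bits

D_KL(P||Q) = Σ P(x) log₂(P(x)/Q(x))

Computing term by term:
  P(1)·log₂(P(1)/Q(1)) = 0.0584·log₂(0.0584/0.0722) = -0.01787
  P(2)·log₂(P(2)/Q(2)) = 0.0099·log₂(0.0099/0.9179) = -0.06469
  P(3)·log₂(P(3)/Q(3)) = 0.9317·log₂(0.9317/0.0099) = 6.10850

D_KL(P||Q) = -0.01787 - 0.06469 + 6.10850 = 6.02594 ≈ 6.0259 bits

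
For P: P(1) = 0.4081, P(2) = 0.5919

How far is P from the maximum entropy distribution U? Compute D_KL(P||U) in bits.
0.0245 bits

U(i) = 1/2 for all i

D_KL(P||U) = Σ P(x) log₂(P(x) / (1/2))
           = Σ P(x) log₂(P(x)) + log₂(2)
           = log₂(2) - H(P)

H(P) = -Σ P(x) log₂(P(x)):
  -P(1)·log₂(P(1)) = -(0.4081)·log₂(0.4081) = 0.52768
  -P(2)·log₂(P(2)) = -(0.5919)·log₂(0.5919) = 0.44782
H(P) = 0.52768 + 0.44782 = 0.97550 bits

log₂(2) = 1.00000 bits

D_KL(P||U) = 1.00000 - 0.97550 = 0.02450 ≈ 0.0245 bits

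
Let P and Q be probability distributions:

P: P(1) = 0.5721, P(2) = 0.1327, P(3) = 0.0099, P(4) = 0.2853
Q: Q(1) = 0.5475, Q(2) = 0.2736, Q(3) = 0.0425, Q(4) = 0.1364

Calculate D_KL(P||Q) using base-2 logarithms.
0.1807 bits

D_KL(P||Q) = Σ P(x) log₂(P(x)/Q(x))

Computing term by term:
  P(1)·log₂(P(1)/Q(1)) = 0.5721·log₂(0.5721/0.5475) = 0.03628
  P(2)·log₂(P(2)/Q(2)) = 0.1327·log₂(0.1327/0.2736) = -0.13853
  P(3)·log₂(P(3)/Q(3)) = 0.0099·log₂(0.0099/0.0425) = -0.02081
  P(4)·log₂(P(4)/Q(4)) = 0.2853·log₂(0.2853/0.1364) = 0.30374

D_KL(P||Q) = 0.03628 - 0.13853 - 0.02081 + 0.30374 = 0.18068 ≈ 0.1807 bits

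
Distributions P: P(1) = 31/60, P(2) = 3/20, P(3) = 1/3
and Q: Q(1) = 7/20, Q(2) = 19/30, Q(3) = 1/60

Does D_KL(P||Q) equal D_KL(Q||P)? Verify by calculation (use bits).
D_KL(P||Q) = 1.4192 bits, D_KL(Q||P) = 1.0474 bits. No — D_KL(P||Q) ≠ D_KL(Q||P) for this pair.

D_KL(P||Q) = Σ P(x) log₂(P(x)/Q(x))

Computing term by term:
  P(1)·log₂(P(1)/Q(1)) = (31/60)·log₂((31/60)/(7/20)) = 0.29030
  P(2)·log₂(P(2)/Q(2)) = (3/20)·log₂((3/20)/(19/30)) = -0.31170
  P(3)·log₂(P(3)/Q(3)) = (1/3)·log₂((1/3)/(1/60)) = 1.44064

D_KL(P||Q) = 0.29030 - 0.31170 + 1.44064 = 1.41924 ≈ 1.4192 bits

D_KL(Q||P) = Σ Q(x) log₂(Q(x)/P(x))

Computing term by term:
  Q(1)·log₂(Q(1)/P(1)) = (7/20)·log₂((7/20)/(31/60)) = -0.19666
  Q(2)·log₂(Q(2)/P(2)) = (19/30)·log₂((19/30)/(3/20)) = 1.31607
  Q(3)·log₂(Q(3)/P(3)) = (1/60)·log₂((1/60)/(1/3)) = -0.07203

D_KL(Q||P) = -0.19666 + 1.31607 - 0.07203 = 1.04738 ≈ 1.0474 bits

These are NOT equal (difference: 0.3718 bits). KL divergence is asymmetric: D_KL(P||Q) ≠ D_KL(Q||P) in general.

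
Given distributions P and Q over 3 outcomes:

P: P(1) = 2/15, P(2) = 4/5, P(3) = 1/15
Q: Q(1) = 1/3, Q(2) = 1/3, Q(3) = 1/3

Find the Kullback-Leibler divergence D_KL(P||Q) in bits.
0.6794 bits

D_KL(P||Q) = Σ P(x) log₂(P(x)/Q(x))

Computing term by term:
  P(1)·log₂(P(1)/Q(1)) = (2/15)·log₂((2/15)/(1/3)) = -0.17626
  P(2)·log₂(P(2)/Q(2)) = (4/5)·log₂((4/5)/(1/3)) = 1.01043
  P(3)·log₂(P(3)/Q(3)) = (1/15)·log₂((1/15)/(1/3)) = -0.15480

D_KL(P||Q) = -0.17626 + 1.01043 - 0.15480 = 0.67937 ≈ 0.6794 bits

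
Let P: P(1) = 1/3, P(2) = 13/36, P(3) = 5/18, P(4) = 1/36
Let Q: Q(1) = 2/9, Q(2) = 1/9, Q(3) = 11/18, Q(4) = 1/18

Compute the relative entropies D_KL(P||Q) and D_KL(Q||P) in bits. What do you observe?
D_KL(P||Q) = 0.4653 bits, D_KL(Q||P) = 0.4318 bits. The two directions give different values (D_KL(P||Q) exceeds D_KL(Q||P) by 0.0335 bits): KL divergence is asymmetric.

D_KL(P||Q) = Σ P(x) log₂(P(x)/Q(x))

Computing term by term:
  P(1)·log₂(P(1)/Q(1)) = (1/3)·log₂((1/3)/(2/9)) = 0.19499
  P(2)·log₂(P(2)/Q(2)) = (13/36)·log₂((13/36)/(1/9)) = 0.61405
  P(3)·log₂(P(3)/Q(3)) = (5/18)·log₂((5/18)/(11/18)) = -0.31597
  P(4)·log₂(P(4)/Q(4)) = (1/36)·log₂((1/36)/(1/18)) = -0.02778

D_KL(P||Q) = 0.19499 + 0.61405 - 0.31597 - 0.02778 = 0.46529 ≈ 0.4653 bits

D_KL(Q||P) = Σ Q(x) log₂(Q(x)/P(x))

Computing term by term:
  Q(1)·log₂(Q(1)/P(1)) = (2/9)·log₂((2/9)/(1/3)) = -0.12999
  Q(2)·log₂(Q(2)/P(2)) = (1/9)·log₂((1/9)/(13/36)) = -0.18894
  Q(3)·log₂(Q(3)/P(3)) = (11/18)·log₂((11/18)/(5/18)) = 0.69514
  Q(4)·log₂(Q(4)/P(4)) = (1/18)·log₂((1/18)/(1/36)) = 0.05556

D_KL(Q||P) = -0.12999 - 0.18894 + 0.69514 + 0.05556 = 0.43177 ≈ 0.4318 bits

These are NOT equal (difference: 0.0335 bits). KL divergence is asymmetric: D_KL(P||Q) ≠ D_KL(Q||P) in general.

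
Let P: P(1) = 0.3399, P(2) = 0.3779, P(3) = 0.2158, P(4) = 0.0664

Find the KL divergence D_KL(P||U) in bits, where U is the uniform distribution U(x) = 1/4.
0.2031 bits

U(i) = 1/4 for all i

D_KL(P||U) = Σ P(x) log₂(P(x) / (1/4))
           = Σ P(x) log₂(P(x)) + log₂(4)
           = log₂(4) - H(P)

H(P) = -Σ P(x) log₂(P(x)):
  -P(1)·log₂(P(1)) = -(0.3399)·log₂(0.3399) = 0.52916
  -P(2)·log₂(P(2)) = -(0.3779)·log₂(0.3779) = 0.53054
  -P(3)·log₂(P(3)) = -(0.2158)·log₂(0.2158) = 0.47740
  -P(4)·log₂(P(4)) = -(0.0664)·log₂(0.0664) = 0.25980
H(P) = 0.52916 + 0.53054 + 0.47740 + 0.25980 = 1.79690 bits

log₂(4) = 2.00000 bits

D_KL(P||U) = 2.00000 - 1.79690 = 0.20310 ≈ 0.2031 bits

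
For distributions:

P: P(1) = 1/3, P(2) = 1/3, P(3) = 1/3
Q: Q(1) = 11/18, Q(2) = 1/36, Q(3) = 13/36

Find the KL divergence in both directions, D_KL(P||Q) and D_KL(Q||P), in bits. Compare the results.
D_KL(P||Q) = 0.8650 bits, D_KL(Q||P) = 0.4765 bits. D_KL(P||Q) is larger than D_KL(Q||P) by 0.3885 bits; the two directions differ.

D_KL(P||Q) = Σ P(x) log₂(P(x)/Q(x))

Computing term by term:
  P(1)·log₂(P(1)/Q(1)) = (1/3)·log₂((1/3)/(11/18)) = -0.29149
  P(2)·log₂(P(2)/Q(2)) = (1/3)·log₂((1/3)/(1/36)) = 1.19499
  P(3)·log₂(P(3)/Q(3)) = (1/3)·log₂((1/3)/(13/36)) = -0.03849

D_KL(P||Q) = -0.29149 + 1.19499 - 0.03849 = 0.86501 ≈ 0.8650 bits

D_KL(Q||P) = Σ Q(x) log₂(Q(x)/P(x))

Computing term by term:
  Q(1)·log₂(Q(1)/P(1)) = (11/18)·log₂((11/18)/(1/3)) = 0.53440
  Q(2)·log₂(Q(2)/P(2)) = (1/36)·log₂((1/36)/(1/3)) = -0.09958
  Q(3)·log₂(Q(3)/P(3)) = (13/36)·log₂((13/36)/(1/3)) = 0.04170

D_KL(Q||P) = 0.53440 - 0.09958 + 0.04170 = 0.47652 ≈ 0.4765 bits

These are NOT equal (difference: 0.3885 bits). KL divergence is asymmetric: D_KL(P||Q) ≠ D_KL(Q||P) in general.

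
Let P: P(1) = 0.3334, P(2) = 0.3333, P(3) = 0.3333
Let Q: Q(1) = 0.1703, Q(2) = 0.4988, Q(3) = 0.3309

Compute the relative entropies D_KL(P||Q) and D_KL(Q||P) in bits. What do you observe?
D_KL(P||Q) = 0.1327 bits, D_KL(Q||P) = 0.1216 bits. The two directions give different values (D_KL(P||Q) exceeds D_KL(Q||P) by 0.0111 bits): KL divergence is asymmetric.

D_KL(P||Q) = Σ P(x) log₂(P(x)/Q(x))

Computing term by term:
  P(1)·log₂(P(1)/Q(1)) = 0.3334·log₂(0.3334/0.1703) = 0.32312
  P(2)·log₂(P(2)/Q(2)) = 0.3333·log₂(0.3333/0.4988) = -0.19386
  P(3)·log₂(P(3)/Q(3)) = 0.3333·log₂(0.3333/0.3309) = 0.00347

D_KL(P||Q) = 0.32312 - 0.19386 + 0.00347 = 0.13273 ≈ 0.1327 bits

D_KL(Q||P) = Σ Q(x) log₂(Q(x)/P(x))

Computing term by term:
  Q(1)·log₂(Q(1)/P(1)) = 0.1703·log₂(0.1703/0.3334) = -0.16505
  Q(2)·log₂(Q(2)/P(2)) = 0.4988·log₂(0.4988/0.3333) = 0.29012
  Q(3)·log₂(Q(3)/P(3)) = 0.3309·log₂(0.3309/0.3333) = -0.00345

D_KL(Q||P) = -0.16505 + 0.29012 - 0.00345 = 0.12162 ≈ 0.1216 bits

These are NOT equal (difference: 0.0111 bits). KL divergence is asymmetric: D_KL(P||Q) ≠ D_KL(Q||P) in general.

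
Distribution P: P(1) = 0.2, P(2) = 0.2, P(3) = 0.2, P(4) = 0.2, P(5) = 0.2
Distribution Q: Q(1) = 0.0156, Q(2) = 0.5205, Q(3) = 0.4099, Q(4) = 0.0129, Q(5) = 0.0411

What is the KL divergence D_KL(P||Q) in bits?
1.5005 bits

D_KL(P||Q) = Σ P(x) log₂(P(x)/Q(x))

Computing term by term:
  P(1)·log₂(P(1)/Q(1)) = 0.2·log₂(0.2/0.0156) = 0.73608
  P(2)·log₂(P(2)/Q(2)) = 0.2·log₂(0.2/0.5205) = -0.27598
  P(3)·log₂(P(3)/Q(3)) = 0.2·log₂(0.2/0.4099) = -0.20705
  P(4)·log₂(P(4)/Q(4)) = 0.2·log₂(0.2/0.0129) = 0.79091
  P(5)·log₂(P(5)/Q(5)) = 0.2·log₂(0.2/0.0411) = 0.45656

D_KL(P||Q) = 0.73608 - 0.27598 - 0.20705 + 0.79091 + 0.45656 = 1.50052 ≈ 1.5005 bits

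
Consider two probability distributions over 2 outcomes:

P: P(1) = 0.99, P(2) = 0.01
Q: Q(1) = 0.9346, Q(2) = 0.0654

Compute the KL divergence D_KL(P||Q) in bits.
0.0552 bits

D_KL(P||Q) = Σ P(x) log₂(P(x)/Q(x))

Computing term by term:
  P(1)·log₂(P(1)/Q(1)) = 0.99·log₂(0.99/0.9346) = 0.08225
  P(2)·log₂(P(2)/Q(2)) = 0.01·log₂(0.01/0.0654) = -0.02709

D_KL(P||Q) = 0.08225 - 0.02709 = 0.05516 ≈ 0.0552 bits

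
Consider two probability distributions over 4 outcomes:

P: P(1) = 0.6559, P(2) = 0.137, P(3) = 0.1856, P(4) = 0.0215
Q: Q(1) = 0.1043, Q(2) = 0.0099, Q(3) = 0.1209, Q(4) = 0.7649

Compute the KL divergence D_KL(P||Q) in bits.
2.2632 bits

D_KL(P||Q) = Σ P(x) log₂(P(x)/Q(x))

Computing term by term:
  P(1)·log₂(P(1)/Q(1)) = 0.6559·log₂(0.6559/0.1043) = 1.73993
  P(2)·log₂(P(2)/Q(2)) = 0.137·log₂(0.137/0.0099) = 0.51931
  P(3)·log₂(P(3)/Q(3)) = 0.1856·log₂(0.1856/0.1209) = 0.11477
  P(4)·log₂(P(4)/Q(4)) = 0.0215·log₂(0.0215/0.7649) = -0.11079

D_KL(P||Q) = 1.73993 + 0.51931 + 0.11477 - 0.11079 = 2.26322 ≈ 2.2632 bits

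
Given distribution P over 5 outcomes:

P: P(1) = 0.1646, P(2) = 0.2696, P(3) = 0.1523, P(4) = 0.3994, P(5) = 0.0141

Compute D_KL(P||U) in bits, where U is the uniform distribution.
0.3546 bits

U(i) = 1/5 for all i

D_KL(P||U) = Σ P(x) log₂(P(x) / (1/5))
           = Σ P(x) log₂(P(x)) + log₂(5)
           = log₂(5) - H(P)

H(P) = -Σ P(x) log₂(P(x)):
  -P(1)·log₂(P(1)) = -(0.1646)·log₂(0.1646) = 0.42845
  -P(2)·log₂(P(2)) = -(0.2696)·log₂(0.2696) = 0.50984
  -P(3)·log₂(P(3)) = -(0.1523)·log₂(0.1523) = 0.41350
  -P(4)·log₂(P(4)) = -(0.3994)·log₂(0.3994) = 0.52884
  -P(5)·log₂(P(5)) = -(0.0141)·log₂(0.0141) = 0.08669
H(P) = 0.42845 + 0.50984 + 0.41350 + 0.52884 + 0.08669 = 1.96732 bits

log₂(5) = 2.32193 bits

D_KL(P||U) = 2.32193 - 1.96732 = 0.35461 ≈ 0.3546 bits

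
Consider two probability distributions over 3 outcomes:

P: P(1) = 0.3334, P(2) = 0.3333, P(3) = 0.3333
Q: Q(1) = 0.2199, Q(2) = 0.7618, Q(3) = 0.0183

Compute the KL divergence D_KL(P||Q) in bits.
1.1982 bits

D_KL(P||Q) = Σ P(x) log₂(P(x)/Q(x))

Computing term by term:
  P(1)·log₂(P(1)/Q(1)) = 0.3334·log₂(0.3334/0.2199) = 0.20018
  P(2)·log₂(P(2)/Q(2)) = 0.3333·log₂(0.3333/0.7618) = -0.39749
  P(3)·log₂(P(3)/Q(3)) = 0.3333·log₂(0.3333/0.0183) = 1.39550

D_KL(P||Q) = 0.20018 - 0.39749 + 1.39550 = 1.19819 ≈ 1.1982 bits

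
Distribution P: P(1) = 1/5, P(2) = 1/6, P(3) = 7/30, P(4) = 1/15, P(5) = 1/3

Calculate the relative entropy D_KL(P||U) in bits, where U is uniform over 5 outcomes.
0.1480 bits

U(i) = 1/5 for all i

D_KL(P||U) = Σ P(x) log₂(P(x) / (1/5))
           = Σ P(x) log₂(P(x)) + log₂(5)
           = log₂(5) - H(P)

H(P) = -Σ P(x) log₂(P(x)):
  -P(1)·log₂(P(1)) = -(1/5)·log₂(1/5) = 0.46439
  -P(2)·log₂(P(2)) = -(1/6)·log₂(1/6) = 0.43083
  -P(3)·log₂(P(3)) = -(7/30)·log₂(7/30) = 0.48989
  -P(4)·log₂(P(4)) = -(1/15)·log₂(1/15) = 0.26046
  -P(5)·log₂(P(5)) = -(1/3)·log₂(1/3) = 0.52832
H(P) = 0.46439 + 0.43083 + 0.48989 + 0.26046 + 0.52832 = 2.17389 bits

log₂(5) = 2.32193 bits

D_KL(P||U) = 2.32193 - 2.17389 = 0.14804 ≈ 0.1480 bits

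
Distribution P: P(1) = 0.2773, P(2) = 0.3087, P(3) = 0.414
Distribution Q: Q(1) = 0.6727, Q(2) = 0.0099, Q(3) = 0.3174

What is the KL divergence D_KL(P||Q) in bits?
1.3361 bits

D_KL(P||Q) = Σ P(x) log₂(P(x)/Q(x))

Computing term by term:
  P(1)·log₂(P(1)/Q(1)) = 0.2773·log₂(0.2773/0.6727) = -0.35453
  P(2)·log₂(P(2)/Q(2)) = 0.3087·log₂(0.3087/0.0099) = 1.53196
  P(3)·log₂(P(3)/Q(3)) = 0.414·log₂(0.414/0.3174) = 0.15870

D_KL(P||Q) = -0.35453 + 1.53196 + 0.15870 = 1.33613 ≈ 1.3361 bits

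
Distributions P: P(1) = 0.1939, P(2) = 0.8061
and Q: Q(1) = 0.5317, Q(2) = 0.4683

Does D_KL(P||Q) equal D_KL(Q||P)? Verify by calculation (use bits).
D_KL(P||Q) = 0.3494 bits, D_KL(Q||P) = 0.4069 bits. No — D_KL(P||Q) ≠ D_KL(Q||P) for this pair.

D_KL(P||Q) = Σ P(x) log₂(P(x)/Q(x))

Computing term by term:
  P(1)·log₂(P(1)/Q(1)) = 0.1939·log₂(0.1939/0.5317) = -0.28218
  P(2)·log₂(P(2)/Q(2)) = 0.8061·log₂(0.8061/0.4683) = 0.63160

D_KL(P||Q) = -0.28218 + 0.63160 = 0.34942 ≈ 0.3494 bits

D_KL(Q||P) = Σ Q(x) log₂(Q(x)/P(x))

Computing term by term:
  Q(1)·log₂(Q(1)/P(1)) = 0.5317·log₂(0.5317/0.1939) = 0.77378
  Q(2)·log₂(Q(2)/P(2)) = 0.4683·log₂(0.4683/0.8061) = -0.36693

D_KL(Q||P) = 0.77378 - 0.36693 = 0.40685 ≈ 0.4069 bits

These are NOT equal (difference: 0.0575 bits). KL divergence is asymmetric: D_KL(P||Q) ≠ D_KL(Q||P) in general.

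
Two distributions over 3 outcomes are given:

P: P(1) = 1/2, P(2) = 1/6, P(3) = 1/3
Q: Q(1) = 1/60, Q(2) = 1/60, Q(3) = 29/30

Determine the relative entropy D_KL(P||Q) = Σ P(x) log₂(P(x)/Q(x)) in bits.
2.4951 bits

D_KL(P||Q) = Σ P(x) log₂(P(x)/Q(x))

Computing term by term:
  P(1)·log₂(P(1)/Q(1)) = (1/2)·log₂((1/2)/(1/60)) = 2.45345
  P(2)·log₂(P(2)/Q(2)) = (1/6)·log₂((1/6)/(1/60)) = 0.55365
  P(3)·log₂(P(3)/Q(3)) = (1/3)·log₂((1/3)/(29/30)) = -0.51202

D_KL(P||Q) = 2.45345 + 0.55365 - 0.51202 = 2.49508 ≈ 2.4951 bits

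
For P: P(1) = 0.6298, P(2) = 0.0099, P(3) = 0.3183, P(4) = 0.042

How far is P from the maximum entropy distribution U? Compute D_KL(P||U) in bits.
0.7962 bits

U(i) = 1/4 for all i

D_KL(P||U) = Σ P(x) log₂(P(x) / (1/4))
           = Σ P(x) log₂(P(x)) + log₂(4)
           = log₂(4) - H(P)

H(P) = -Σ P(x) log₂(P(x)):
  -P(1)·log₂(P(1)) = -(0.6298)·log₂(0.6298) = 0.42010
  -P(2)·log₂(P(2)) = -(0.0099)·log₂(0.0099) = 0.06592
  -P(3)·log₂(P(3)) = -(0.3183)·log₂(0.3183) = 0.52569
  -P(4)·log₂(P(4)) = -(0.042)·log₂(0.042) = 0.19209
H(P) = 0.42010 + 0.06592 + 0.52569 + 0.19209 = 1.20380 bits

log₂(4) = 2.00000 bits

D_KL(P||U) = 2.00000 - 1.20380 = 0.79620 ≈ 0.7962 bits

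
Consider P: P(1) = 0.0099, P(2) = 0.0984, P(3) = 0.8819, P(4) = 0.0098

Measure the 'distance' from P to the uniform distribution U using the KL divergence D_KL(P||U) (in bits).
1.3796 bits

U(i) = 1/4 for all i

D_KL(P||U) = Σ P(x) log₂(P(x) / (1/4))
           = Σ P(x) log₂(P(x)) + log₂(4)
           = log₂(4) - H(P)

H(P) = -Σ P(x) log₂(P(x)):
  -P(1)·log₂(P(1)) = -(0.0099)·log₂(0.0099) = 0.06592
  -P(2)·log₂(P(2)) = -(0.0984)·log₂(0.0984) = 0.32917
  -P(3)·log₂(P(3)) = -(0.8819)·log₂(0.8819) = 0.15990
  -P(4)·log₂(P(4)) = -(0.0098)·log₂(0.0098) = 0.06540
H(P) = 0.06592 + 0.32917 + 0.15990 + 0.06540 = 0.62039 bits

log₂(4) = 2.00000 bits

D_KL(P||U) = 2.00000 - 0.62039 = 1.37961 ≈ 1.3796 bits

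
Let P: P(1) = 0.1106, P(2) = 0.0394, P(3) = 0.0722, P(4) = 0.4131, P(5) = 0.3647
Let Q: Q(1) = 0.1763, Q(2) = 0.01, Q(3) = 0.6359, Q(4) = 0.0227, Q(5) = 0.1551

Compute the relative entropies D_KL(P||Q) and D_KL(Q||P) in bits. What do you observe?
D_KL(P||Q) = 1.9559 bits, D_KL(Q||P) = 1.8084 bits. The two directions give different values (D_KL(P||Q) exceeds D_KL(Q||P) by 0.1475 bits): KL divergence is asymmetric.

D_KL(P||Q) = Σ P(x) log₂(P(x)/Q(x))

Computing term by term:
  P(1)·log₂(P(1)/Q(1)) = 0.1106·log₂(0.1106/0.1763) = -0.07440
  P(2)·log₂(P(2)/Q(2)) = 0.0394·log₂(0.0394/0.01) = 0.07794
  P(3)·log₂(P(3)/Q(3)) = 0.0722·log₂(0.0722/0.6359) = -0.22662
  P(4)·log₂(P(4)/Q(4)) = 0.4131·log₂(0.4131/0.0227) = 1.72912
  P(5)·log₂(P(5)/Q(5)) = 0.3647·log₂(0.3647/0.1551) = 0.44986

D_KL(P||Q) = -0.07440 + 0.07794 - 0.22662 + 1.72912 + 0.44986 = 1.95590 ≈ 1.9559 bits

D_KL(Q||P) = Σ Q(x) log₂(Q(x)/P(x))

Computing term by term:
  Q(1)·log₂(Q(1)/P(1)) = 0.1763·log₂(0.1763/0.1106) = 0.11859
  Q(2)·log₂(Q(2)/P(2)) = 0.01·log₂(0.01/0.0394) = -0.01978
  Q(3)·log₂(Q(3)/P(3)) = 0.6359·log₂(0.6359/0.0722) = 1.99592
  Q(4)·log₂(Q(4)/P(4)) = 0.0227·log₂(0.0227/0.4131) = -0.09502
  Q(5)·log₂(Q(5)/P(5)) = 0.1551·log₂(0.1551/0.3647) = -0.19132

D_KL(Q||P) = 0.11859 - 0.01978 + 1.99592 - 0.09502 - 0.19132 = 1.80839 ≈ 1.8084 bits

These are NOT equal (difference: 0.1475 bits). KL divergence is asymmetric: D_KL(P||Q) ≠ D_KL(Q||P) in general.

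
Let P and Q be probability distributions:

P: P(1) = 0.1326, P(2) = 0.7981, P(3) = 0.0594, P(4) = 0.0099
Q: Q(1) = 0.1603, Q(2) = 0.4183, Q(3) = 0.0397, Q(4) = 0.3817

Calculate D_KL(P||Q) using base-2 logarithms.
0.6899 bits

D_KL(P||Q) = Σ P(x) log₂(P(x)/Q(x))

Computing term by term:
  P(1)·log₂(P(1)/Q(1)) = 0.1326·log₂(0.1326/0.1603) = -0.03629
  P(2)·log₂(P(2)/Q(2)) = 0.7981·log₂(0.7981/0.4183) = 0.74385
  P(3)·log₂(P(3)/Q(3)) = 0.0594·log₂(0.0594/0.0397) = 0.03453
  P(4)·log₂(P(4)/Q(4)) = 0.0099·log₂(0.0099/0.3817) = -0.05216

D_KL(P||Q) = -0.03629 + 0.74385 + 0.03453 - 0.05216 = 0.68993 ≈ 0.6899 bits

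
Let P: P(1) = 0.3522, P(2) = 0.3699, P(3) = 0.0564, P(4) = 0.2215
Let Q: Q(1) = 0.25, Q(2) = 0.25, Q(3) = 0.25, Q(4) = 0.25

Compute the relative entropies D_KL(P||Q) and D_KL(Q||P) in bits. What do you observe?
D_KL(P||Q) = 0.2234 bits, D_KL(Q||P) = 0.3158 bits. The two directions give different values (D_KL(Q||P) exceeds D_KL(P||Q) by 0.0924 bits): KL divergence is asymmetric.

D_KL(P||Q) = Σ P(x) log₂(P(x)/Q(x))

Computing term by term:
  P(1)·log₂(P(1)/Q(1)) = 0.3522·log₂(0.3522/0.25) = 0.17415
  P(2)·log₂(P(2)/Q(2)) = 0.3699·log₂(0.3699/0.25) = 0.20907
  P(3)·log₂(P(3)/Q(3)) = 0.0564·log₂(0.0564/0.25) = -0.12116
  P(4)·log₂(P(4)/Q(4)) = 0.2215·log₂(0.2215/0.25) = -0.03868

D_KL(P||Q) = 0.17415 + 0.20907 - 0.12116 - 0.03868 = 0.22338 ≈ 0.2234 bits

D_KL(Q||P) = Σ Q(x) log₂(Q(x)/P(x))

Computing term by term:
  Q(1)·log₂(Q(1)/P(1)) = 0.25·log₂(0.25/0.3522) = -0.12362
  Q(2)·log₂(Q(2)/P(2)) = 0.25·log₂(0.25/0.3699) = -0.14130
  Q(3)·log₂(Q(3)/P(3)) = 0.25·log₂(0.25/0.0564) = 0.53704
  Q(4)·log₂(Q(4)/P(4)) = 0.25·log₂(0.25/0.2215) = 0.04366

D_KL(Q||P) = -0.12362 - 0.14130 + 0.53704 + 0.04366 = 0.31578 ≈ 0.3158 bits

These are NOT equal (difference: 0.0924 bits). KL divergence is asymmetric: D_KL(P||Q) ≠ D_KL(Q||P) in general.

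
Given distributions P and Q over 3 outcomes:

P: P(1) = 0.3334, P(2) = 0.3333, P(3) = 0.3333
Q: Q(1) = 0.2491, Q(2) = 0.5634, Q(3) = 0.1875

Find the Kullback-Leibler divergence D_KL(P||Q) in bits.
0.1644 bits

D_KL(P||Q) = Σ P(x) log₂(P(x)/Q(x))

Computing term by term:
  P(1)·log₂(P(1)/Q(1)) = 0.3334·log₂(0.3334/0.2491) = 0.14020
  P(2)·log₂(P(2)/Q(2)) = 0.3333·log₂(0.3333/0.5634) = -0.25242
  P(3)·log₂(P(3)/Q(3)) = 0.3333·log₂(0.3333/0.1875) = 0.27662

D_KL(P||Q) = 0.14020 - 0.25242 + 0.27662 = 0.16440 ≈ 0.1644 bits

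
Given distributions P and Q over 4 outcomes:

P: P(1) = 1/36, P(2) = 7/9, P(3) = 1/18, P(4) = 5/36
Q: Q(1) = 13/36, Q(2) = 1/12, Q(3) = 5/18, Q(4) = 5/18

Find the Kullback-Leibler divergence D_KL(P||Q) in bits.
2.1356 bits

D_KL(P||Q) = Σ P(x) log₂(P(x)/Q(x))

Computing term by term:
  P(1)·log₂(P(1)/Q(1)) = (1/36)·log₂((1/36)/(13/36)) = -0.10279
  P(2)·log₂(P(2)/Q(2)) = (7/9)·log₂((7/9)/(1/12)) = 2.50631
  P(3)·log₂(P(3)/Q(3)) = (1/18)·log₂((1/18)/(5/18)) = -0.12900
  P(4)·log₂(P(4)/Q(4)) = (5/36)·log₂((5/36)/(5/18)) = -0.13889

D_KL(P||Q) = -0.10279 + 2.50631 - 0.12900 - 0.13889 = 2.13563 ≈ 2.1356 bits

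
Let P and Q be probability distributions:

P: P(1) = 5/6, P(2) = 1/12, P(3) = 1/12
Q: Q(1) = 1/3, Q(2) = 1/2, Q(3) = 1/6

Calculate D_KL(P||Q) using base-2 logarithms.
0.8029 bits

D_KL(P||Q) = Σ P(x) log₂(P(x)/Q(x))

Computing term by term:
  P(1)·log₂(P(1)/Q(1)) = (5/6)·log₂((5/6)/(1/3)) = 1.10161
  P(2)·log₂(P(2)/Q(2)) = (1/12)·log₂((1/12)/(1/2)) = -0.21541
  P(3)·log₂(P(3)/Q(3)) = (1/12)·log₂((1/12)/(1/6)) = -0.08333

D_KL(P||Q) = 1.10161 - 0.21541 - 0.08333 = 0.80287 ≈ 0.8029 bits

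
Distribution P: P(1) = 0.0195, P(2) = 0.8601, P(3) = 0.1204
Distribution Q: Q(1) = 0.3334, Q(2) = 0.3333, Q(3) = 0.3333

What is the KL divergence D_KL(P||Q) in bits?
0.9196 bits

D_KL(P||Q) = Σ P(x) log₂(P(x)/Q(x))

Computing term by term:
  P(1)·log₂(P(1)/Q(1)) = 0.0195·log₂(0.0195/0.3334) = -0.07987
  P(2)·log₂(P(2)/Q(2)) = 0.8601·log₂(0.8601/0.3333) = 1.17634
  P(3)·log₂(P(3)/Q(3)) = 0.1204·log₂(0.1204/0.3333) = -0.17687

D_KL(P||Q) = -0.07987 + 1.17634 - 0.17687 = 0.91960 ≈ 0.9196 bits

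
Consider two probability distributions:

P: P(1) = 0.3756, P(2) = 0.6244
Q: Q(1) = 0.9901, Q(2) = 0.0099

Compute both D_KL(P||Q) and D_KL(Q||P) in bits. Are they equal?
D_KL(P||Q) = 3.2080 bits, D_KL(Q||P) = 1.3253 bits. No, they are not equal.

D_KL(P||Q) = Σ P(x) log₂(P(x)/Q(x))

Computing term by term:
  P(1)·log₂(P(1)/Q(1)) = 0.3756·log₂(0.3756/0.9901) = -0.52523
  P(2)·log₂(P(2)/Q(2)) = 0.6244·log₂(0.6244/0.0099) = 3.73322

D_KL(P||Q) = -0.52523 + 3.73322 = 3.20799 ≈ 3.2080 bits

D_KL(Q||P) = Σ Q(x) log₂(Q(x)/P(x))

Computing term by term:
  Q(1)·log₂(Q(1)/P(1)) = 0.9901·log₂(0.9901/0.3756) = 1.38453
  Q(2)·log₂(Q(2)/P(2)) = 0.0099·log₂(0.0099/0.6244) = -0.05919

D_KL(Q||P) = 1.38453 - 0.05919 = 1.32534 ≈ 1.3253 bits

These are NOT equal (difference: 1.8827 bits). KL divergence is asymmetric: D_KL(P||Q) ≠ D_KL(Q||P) in general.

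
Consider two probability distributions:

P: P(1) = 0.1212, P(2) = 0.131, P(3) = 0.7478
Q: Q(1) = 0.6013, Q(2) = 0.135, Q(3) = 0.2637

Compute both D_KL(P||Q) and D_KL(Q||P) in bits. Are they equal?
D_KL(P||Q) = 0.8388 bits, D_KL(Q||P) = 0.9987 bits. No, they are not equal.

D_KL(P||Q) = Σ P(x) log₂(P(x)/Q(x))

Computing term by term:
  P(1)·log₂(P(1)/Q(1)) = 0.1212·log₂(0.1212/0.6013) = -0.28006
  P(2)·log₂(P(2)/Q(2)) = 0.131·log₂(0.131/0.135) = -0.00568
  P(3)·log₂(P(3)/Q(3)) = 0.7478·log₂(0.7478/0.2637) = 1.12451

D_KL(P||Q) = -0.28006 - 0.00568 + 1.12451 = 0.83877 ≈ 0.8388 bits

D_KL(Q||P) = Σ Q(x) log₂(Q(x)/P(x))

Computing term by term:
  Q(1)·log₂(Q(1)/P(1)) = 0.6013·log₂(0.6013/0.1212) = 1.38942
  Q(2)·log₂(Q(2)/P(2)) = 0.135·log₂(0.135/0.131) = 0.00586
  Q(3)·log₂(Q(3)/P(3)) = 0.2637·log₂(0.2637/0.7478) = -0.39654

D_KL(Q||P) = 1.38942 + 0.00586 - 0.39654 = 0.99874 ≈ 0.9987 bits

These are NOT equal (difference: 0.1599 bits). KL divergence is asymmetric: D_KL(P||Q) ≠ D_KL(Q||P) in general.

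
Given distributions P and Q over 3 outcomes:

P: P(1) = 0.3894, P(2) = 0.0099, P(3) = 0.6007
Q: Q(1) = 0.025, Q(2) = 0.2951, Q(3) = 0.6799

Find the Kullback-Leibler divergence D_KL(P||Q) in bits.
1.3867 bits

D_KL(P||Q) = Σ P(x) log₂(P(x)/Q(x))

Computing term by term:
  P(1)·log₂(P(1)/Q(1)) = 0.3894·log₂(0.3894/0.025) = 1.54251
  P(2)·log₂(P(2)/Q(2)) = 0.0099·log₂(0.0099/0.2951) = -0.04849
  P(3)·log₂(P(3)/Q(3)) = 0.6007·log₂(0.6007/0.6799) = -0.10733

D_KL(P||Q) = 1.54251 - 0.04849 - 0.10733 = 1.38669 ≈ 1.3867 bits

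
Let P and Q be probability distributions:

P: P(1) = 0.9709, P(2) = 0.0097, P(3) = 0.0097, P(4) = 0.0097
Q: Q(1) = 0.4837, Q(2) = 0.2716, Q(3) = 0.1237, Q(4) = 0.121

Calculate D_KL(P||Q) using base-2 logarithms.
0.8584 bits

D_KL(P||Q) = Σ P(x) log₂(P(x)/Q(x))

Computing term by term:
  P(1)·log₂(P(1)/Q(1)) = 0.9709·log₂(0.9709/0.4837) = 0.97596
  P(2)·log₂(P(2)/Q(2)) = 0.0097·log₂(0.0097/0.2716) = -0.04663
  P(3)·log₂(P(3)/Q(3)) = 0.0097·log₂(0.0097/0.1237) = -0.03563
  P(4)·log₂(P(4)/Q(4)) = 0.0097·log₂(0.0097/0.121) = -0.03532

D_KL(P||Q) = 0.97596 - 0.04663 - 0.03563 - 0.03532 = 0.85838 ≈ 0.8584 bits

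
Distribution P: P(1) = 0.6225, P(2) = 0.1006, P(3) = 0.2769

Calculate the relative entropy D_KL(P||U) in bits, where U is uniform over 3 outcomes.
0.3130 bits

U(i) = 1/3 for all i

D_KL(P||U) = Σ P(x) log₂(P(x) / (1/3))
           = Σ P(x) log₂(P(x)) + log₂(3)
           = log₂(3) - H(P)

H(P) = -Σ P(x) log₂(P(x)):
  -P(1)·log₂(P(1)) = -(0.6225)·log₂(0.6225) = 0.42570
  -P(2)·log₂(P(2)) = -(0.1006)·log₂(0.1006) = 0.33332
  -P(3)·log₂(P(3)) = -(0.2769)·log₂(0.2769) = 0.51297
H(P) = 0.42570 + 0.33332 + 0.51297 = 1.27199 bits

log₂(3) = 1.58496 bits

D_KL(P||U) = 1.58496 - 1.27199 = 0.31297 ≈ 0.3130 bits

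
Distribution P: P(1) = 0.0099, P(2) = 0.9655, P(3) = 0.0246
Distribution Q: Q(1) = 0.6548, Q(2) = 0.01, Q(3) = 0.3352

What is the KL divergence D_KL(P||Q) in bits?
6.2132 bits

D_KL(P||Q) = Σ P(x) log₂(P(x)/Q(x))

Computing term by term:
  P(1)·log₂(P(1)/Q(1)) = 0.0099·log₂(0.0099/0.6548) = -0.05987
  P(2)·log₂(P(2)/Q(2)) = 0.9655·log₂(0.9655/0.01) = 6.36574
  P(3)·log₂(P(3)/Q(3)) = 0.0246·log₂(0.0246/0.3352) = -0.09270

D_KL(P||Q) = -0.05987 + 6.36574 - 0.09270 = 6.21317 ≈ 6.2132 bits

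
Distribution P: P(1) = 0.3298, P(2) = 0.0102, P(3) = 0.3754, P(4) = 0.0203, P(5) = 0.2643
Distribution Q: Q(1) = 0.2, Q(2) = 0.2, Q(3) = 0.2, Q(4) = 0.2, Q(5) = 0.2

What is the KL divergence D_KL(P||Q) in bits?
0.5745 bits

D_KL(P||Q) = Σ P(x) log₂(P(x)/Q(x))

Computing term by term:
  P(1)·log₂(P(1)/Q(1)) = 0.3298·log₂(0.3298/0.2) = 0.23798
  P(2)·log₂(P(2)/Q(2)) = 0.0102·log₂(0.0102/0.2) = -0.04379
  P(3)·log₂(P(3)/Q(3)) = 0.3754·log₂(0.3754/0.2) = 0.34102
  P(4)·log₂(P(4)/Q(4)) = 0.0203·log₂(0.0203/0.2) = -0.06700
  P(5)·log₂(P(5)/Q(5)) = 0.2643·log₂(0.2643/0.2) = 0.10630

D_KL(P||Q) = 0.23798 - 0.04379 + 0.34102 - 0.06700 + 0.10630 = 0.57451 ≈ 0.5745 bits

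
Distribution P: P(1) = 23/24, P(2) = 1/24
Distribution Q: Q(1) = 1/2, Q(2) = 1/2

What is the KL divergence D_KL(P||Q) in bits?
0.7501 bits

D_KL(P||Q) = Σ P(x) log₂(P(x)/Q(x))

Computing term by term:
  P(1)·log₂(P(1)/Q(1)) = (23/24)·log₂((23/24)/(1/2)) = 0.89949
  P(2)·log₂(P(2)/Q(2)) = (1/24)·log₂((1/24)/(1/2)) = -0.14937

D_KL(P||Q) = 0.89949 - 0.14937 = 0.75012 ≈ 0.7501 bits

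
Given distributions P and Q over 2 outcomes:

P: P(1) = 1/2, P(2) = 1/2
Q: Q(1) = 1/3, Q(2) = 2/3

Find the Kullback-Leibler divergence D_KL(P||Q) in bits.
0.0850 bits

D_KL(P||Q) = Σ P(x) log₂(P(x)/Q(x))

Computing term by term:
  P(1)·log₂(P(1)/Q(1)) = (1/2)·log₂((1/2)/(1/3)) = 0.29248
  P(2)·log₂(P(2)/Q(2)) = (1/2)·log₂((1/2)/(2/3)) = -0.20752

D_KL(P||Q) = 0.29248 - 0.20752 = 0.08496 ≈ 0.0850 bits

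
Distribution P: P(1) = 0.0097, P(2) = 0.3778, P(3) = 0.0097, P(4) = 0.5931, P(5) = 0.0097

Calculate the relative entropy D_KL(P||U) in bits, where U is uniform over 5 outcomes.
1.1498 bits

U(i) = 1/5 for all i

D_KL(P||U) = Σ P(x) log₂(P(x) / (1/5))
           = Σ P(x) log₂(P(x)) + log₂(5)
           = log₂(5) - H(P)

H(P) = -Σ P(x) log₂(P(x)):
  -P(1)·log₂(P(1)) = -(0.0097)·log₂(0.0097) = 0.06487
  -P(2)·log₂(P(2)) = -(0.3778)·log₂(0.3778) = 0.53055
  -P(3)·log₂(P(3)) = -(0.0097)·log₂(0.0097) = 0.06487
  -P(4)·log₂(P(4)) = -(0.5931)·log₂(0.5931) = 0.44699
  -P(5)·log₂(P(5)) = -(0.0097)·log₂(0.0097) = 0.06487
H(P) = 0.06487 + 0.53055 + 0.06487 + 0.44699 + 0.06487 = 1.17215 bits

log₂(5) = 2.32193 bits

D_KL(P||U) = 2.32193 - 1.17215 = 1.14978 ≈ 1.1498 bits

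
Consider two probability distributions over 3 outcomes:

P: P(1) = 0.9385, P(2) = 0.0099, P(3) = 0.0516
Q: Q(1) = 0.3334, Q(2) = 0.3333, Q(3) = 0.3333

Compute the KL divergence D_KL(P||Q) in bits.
1.2122 bits

D_KL(P||Q) = Σ P(x) log₂(P(x)/Q(x))

Computing term by term:
  P(1)·log₂(P(1)/Q(1)) = 0.9385·log₂(0.9385/0.3334) = 1.40128
  P(2)·log₂(P(2)/Q(2)) = 0.0099·log₂(0.0099/0.3333) = -0.05023
  P(3)·log₂(P(3)/Q(3)) = 0.0516·log₂(0.0516/0.3333) = -0.13888

D_KL(P||Q) = 1.40128 - 0.05023 - 0.13888 = 1.21217 ≈ 1.2122 bits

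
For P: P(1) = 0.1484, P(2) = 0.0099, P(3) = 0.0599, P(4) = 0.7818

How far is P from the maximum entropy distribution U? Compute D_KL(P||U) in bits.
1.0047 bits

U(i) = 1/4 for all i

D_KL(P||U) = Σ P(x) log₂(P(x) / (1/4))
           = Σ P(x) log₂(P(x)) + log₂(4)
           = log₂(4) - H(P)

H(P) = -Σ P(x) log₂(P(x)):
  -P(1)·log₂(P(1)) = -(0.1484)·log₂(0.1484) = 0.40846
  -P(2)·log₂(P(2)) = -(0.0099)·log₂(0.0099) = 0.06592
  -P(3)·log₂(P(3)) = -(0.0599)·log₂(0.0599) = 0.24327
  -P(4)·log₂(P(4)) = -(0.7818)·log₂(0.7818) = 0.27764
H(P) = 0.40846 + 0.06592 + 0.24327 + 0.27764 = 0.99529 bits

log₂(4) = 2.00000 bits

D_KL(P||U) = 2.00000 - 0.99529 = 1.00471 ≈ 1.0047 bits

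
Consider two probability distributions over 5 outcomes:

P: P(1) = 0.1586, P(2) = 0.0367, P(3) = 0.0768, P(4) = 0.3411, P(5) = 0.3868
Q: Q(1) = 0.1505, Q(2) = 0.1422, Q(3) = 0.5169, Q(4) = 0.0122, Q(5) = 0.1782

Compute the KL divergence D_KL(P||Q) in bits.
1.8006 bits

D_KL(P||Q) = Σ P(x) log₂(P(x)/Q(x))

Computing term by term:
  P(1)·log₂(P(1)/Q(1)) = 0.1586·log₂(0.1586/0.1505) = 0.01199
  P(2)·log₂(P(2)/Q(2)) = 0.0367·log₂(0.0367/0.1422) = -0.07171
  P(3)·log₂(P(3)/Q(3)) = 0.0768·log₂(0.0768/0.5169) = -0.21125
  P(4)·log₂(P(4)/Q(4)) = 0.3411·log₂(0.3411/0.0122) = 1.63907
  P(5)·log₂(P(5)/Q(5)) = 0.3868·log₂(0.3868/0.1782) = 0.43248

D_KL(P||Q) = 0.01199 - 0.07171 - 0.21125 + 1.63907 + 0.43248 = 1.80058 ≈ 1.8006 bits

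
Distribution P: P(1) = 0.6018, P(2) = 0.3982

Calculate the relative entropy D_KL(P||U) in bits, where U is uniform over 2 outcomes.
0.0301 bits

U(i) = 1/2 for all i

D_KL(P||U) = Σ P(x) log₂(P(x) / (1/2))
           = Σ P(x) log₂(P(x)) + log₂(2)
           = log₂(2) - H(P)

H(P) = -Σ P(x) log₂(P(x)):
  -P(1)·log₂(P(1)) = -(0.6018)·log₂(0.6018) = 0.44091
  -P(2)·log₂(P(2)) = -(0.3982)·log₂(0.3982) = 0.52898
H(P) = 0.44091 + 0.52898 = 0.96989 bits

log₂(2) = 1.00000 bits

D_KL(P||U) = 1.00000 - 0.96989 = 0.03011 ≈ 0.0301 bits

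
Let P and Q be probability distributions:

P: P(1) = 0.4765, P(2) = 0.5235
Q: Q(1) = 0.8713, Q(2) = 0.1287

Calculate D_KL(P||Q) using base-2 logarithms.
0.6448 bits

D_KL(P||Q) = Σ P(x) log₂(P(x)/Q(x))

Computing term by term:
  P(1)·log₂(P(1)/Q(1)) = 0.4765·log₂(0.4765/0.8713) = -0.41489
  P(2)·log₂(P(2)/Q(2)) = 0.5235·log₂(0.5235/0.1287) = 1.05966

D_KL(P||Q) = -0.41489 + 1.05966 = 0.64477 ≈ 0.6448 bits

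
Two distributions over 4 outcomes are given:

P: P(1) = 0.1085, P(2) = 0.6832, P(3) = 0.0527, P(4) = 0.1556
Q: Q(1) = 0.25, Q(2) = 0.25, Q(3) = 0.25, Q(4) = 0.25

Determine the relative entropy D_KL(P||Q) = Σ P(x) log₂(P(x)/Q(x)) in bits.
0.6354 bits

D_KL(P||Q) = Σ P(x) log₂(P(x)/Q(x))

Computing term by term:
  P(1)·log₂(P(1)/Q(1)) = 0.1085·log₂(0.1085/0.25) = -0.13066
  P(2)·log₂(P(2)/Q(2)) = 0.6832·log₂(0.6832/0.25) = 0.99090
  P(3)·log₂(P(3)/Q(3)) = 0.0527·log₂(0.0527/0.25) = -0.11837
  P(4)·log₂(P(4)/Q(4)) = 0.1556·log₂(0.1556/0.25) = -0.10644

D_KL(P||Q) = -0.13066 + 0.99090 - 0.11837 - 0.10644 = 0.63543 ≈ 0.6354 bits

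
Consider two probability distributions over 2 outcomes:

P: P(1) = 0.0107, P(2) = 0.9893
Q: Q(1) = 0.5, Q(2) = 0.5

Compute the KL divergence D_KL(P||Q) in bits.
0.9146 bits

D_KL(P||Q) = Σ P(x) log₂(P(x)/Q(x))

Computing term by term:
  P(1)·log₂(P(1)/Q(1)) = 0.0107·log₂(0.0107/0.5) = -0.05934
  P(2)·log₂(P(2)/Q(2)) = 0.9893·log₂(0.9893/0.5) = 0.97395

D_KL(P||Q) = -0.05934 + 0.97395 = 0.91461 ≈ 0.9146 bits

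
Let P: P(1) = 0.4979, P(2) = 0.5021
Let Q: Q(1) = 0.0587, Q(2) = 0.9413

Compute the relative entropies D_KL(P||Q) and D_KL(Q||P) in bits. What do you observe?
D_KL(P||Q) = 1.0805 bits, D_KL(Q||P) = 0.6724 bits. The two directions give different values (D_KL(P||Q) exceeds D_KL(Q||P) by 0.4081 bits): KL divergence is asymmetric.

D_KL(P||Q) = Σ P(x) log₂(P(x)/Q(x))

Computing term by term:
  P(1)·log₂(P(1)/Q(1)) = 0.4979·log₂(0.4979/0.0587) = 1.53573
  P(2)·log₂(P(2)/Q(2)) = 0.5021·log₂(0.5021/0.9413) = -0.45524

D_KL(P||Q) = 1.53573 - 0.45524 = 1.08049 ≈ 1.0805 bits

D_KL(Q||P) = Σ Q(x) log₂(Q(x)/P(x))

Computing term by term:
  Q(1)·log₂(Q(1)/P(1)) = 0.0587·log₂(0.0587/0.4979) = -0.18106
  Q(2)·log₂(Q(2)/P(2)) = 0.9413·log₂(0.9413/0.5021) = 0.85346

D_KL(Q||P) = -0.18106 + 0.85346 = 0.67240 ≈ 0.6724 bits

These are NOT equal (difference: 0.4081 bits). KL divergence is asymmetric: D_KL(P||Q) ≠ D_KL(Q||P) in general.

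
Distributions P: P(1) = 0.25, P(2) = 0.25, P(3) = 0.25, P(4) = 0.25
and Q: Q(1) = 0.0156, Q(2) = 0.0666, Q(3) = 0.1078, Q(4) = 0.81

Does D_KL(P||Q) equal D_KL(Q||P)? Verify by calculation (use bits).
D_KL(P||Q) = 1.3571 bits, D_KL(Q||P) = 1.0534 bits. No — D_KL(P||Q) ≠ D_KL(Q||P) for this pair.

D_KL(P||Q) = Σ P(x) log₂(P(x)/Q(x))

Computing term by term:
  P(1)·log₂(P(1)/Q(1)) = 0.25·log₂(0.25/0.0156) = 1.00058
  P(2)·log₂(P(2)/Q(2)) = 0.25·log₂(0.25/0.0666) = 0.47708
  P(3)·log₂(P(3)/Q(3)) = 0.25·log₂(0.25/0.1078) = 0.30339
  P(4)·log₂(P(4)/Q(4)) = 0.25·log₂(0.25/0.81) = -0.42400

D_KL(P||Q) = 1.00058 + 0.47708 + 0.30339 - 0.42400 = 1.35705 ≈ 1.3571 bits

D_KL(Q||P) = Σ Q(x) log₂(Q(x)/P(x))

Computing term by term:
  Q(1)·log₂(Q(1)/P(1)) = 0.0156·log₂(0.0156/0.25) = -0.06244
  Q(2)·log₂(Q(2)/P(2)) = 0.0666·log₂(0.0666/0.25) = -0.12710
  Q(3)·log₂(Q(3)/P(3)) = 0.1078·log₂(0.1078/0.25) = -0.13082
  Q(4)·log₂(Q(4)/P(4)) = 0.81·log₂(0.81/0.25) = 1.37375

D_KL(Q||P) = -0.06244 - 0.12710 - 0.13082 + 1.37375 = 1.05339 ≈ 1.0534 bits

These are NOT equal (difference: 0.3037 bits). KL divergence is asymmetric: D_KL(P||Q) ≠ D_KL(Q||P) in general.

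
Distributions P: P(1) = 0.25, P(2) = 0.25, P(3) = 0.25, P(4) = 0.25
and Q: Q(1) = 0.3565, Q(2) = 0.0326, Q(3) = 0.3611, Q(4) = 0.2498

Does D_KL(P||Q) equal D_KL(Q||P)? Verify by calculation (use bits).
D_KL(P||Q) = 0.4744 bits, D_KL(Q||P) = 0.2780 bits. No — D_KL(P||Q) ≠ D_KL(Q||P) for this pair.

D_KL(P||Q) = Σ P(x) log₂(P(x)/Q(x))

Computing term by term:
  P(1)·log₂(P(1)/Q(1)) = 0.25·log₂(0.25/0.3565) = -0.12799
  P(2)·log₂(P(2)/Q(2)) = 0.25·log₂(0.25/0.0326) = 0.73475
  P(3)·log₂(P(3)/Q(3)) = 0.25·log₂(0.25/0.3611) = -0.13262
  P(4)·log₂(P(4)/Q(4)) = 0.25·log₂(0.25/0.2498) = 0.00029

D_KL(P||Q) = -0.12799 + 0.73475 - 0.13262 + 0.00029 = 0.47443 ≈ 0.4744 bits

D_KL(Q||P) = Σ Q(x) log₂(Q(x)/P(x))

Computing term by term:
  Q(1)·log₂(Q(1)/P(1)) = 0.3565·log₂(0.3565/0.25) = 0.18252
  Q(2)·log₂(Q(2)/P(2)) = 0.0326·log₂(0.0326/0.25) = -0.09581
  Q(3)·log₂(Q(3)/P(3)) = 0.3611·log₂(0.3611/0.25) = 0.19155
  Q(4)·log₂(Q(4)/P(4)) = 0.2498·log₂(0.2498/0.25) = -0.00029

D_KL(Q||P) = 0.18252 - 0.09581 + 0.19155 - 0.00029 = 0.27797 ≈ 0.2780 bits

These are NOT equal (difference: 0.1964 bits). KL divergence is asymmetric: D_KL(P||Q) ≠ D_KL(Q||P) in general.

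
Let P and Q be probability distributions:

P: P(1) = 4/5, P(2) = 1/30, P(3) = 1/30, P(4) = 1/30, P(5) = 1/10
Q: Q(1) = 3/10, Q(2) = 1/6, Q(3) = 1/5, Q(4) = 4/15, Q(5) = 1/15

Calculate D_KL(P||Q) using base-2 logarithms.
0.9270 bits

D_KL(P||Q) = Σ P(x) log₂(P(x)/Q(x))

Computing term by term:
  P(1)·log₂(P(1)/Q(1)) = (4/5)·log₂((4/5)/(3/10)) = 1.13203
  P(2)·log₂(P(2)/Q(2)) = (1/30)·log₂((1/30)/(1/6)) = -0.07740
  P(3)·log₂(P(3)/Q(3)) = (1/30)·log₂((1/30)/(1/5)) = -0.08617
  P(4)·log₂(P(4)/Q(4)) = (1/30)·log₂((1/30)/(4/15)) = -0.10000
  P(5)·log₂(P(5)/Q(5)) = (1/10)·log₂((1/10)/(1/15)) = 0.05850

D_KL(P||Q) = 1.13203 - 0.07740 - 0.08617 - 0.10000 + 0.05850 = 0.92696 ≈ 0.9270 bits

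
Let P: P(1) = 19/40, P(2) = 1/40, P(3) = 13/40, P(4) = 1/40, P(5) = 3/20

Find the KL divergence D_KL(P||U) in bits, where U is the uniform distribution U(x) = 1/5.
0.6082 bits

U(i) = 1/5 for all i

D_KL(P||U) = Σ P(x) log₂(P(x) / (1/5))
           = Σ P(x) log₂(P(x)) + log₂(5)
           = log₂(5) - H(P)

H(P) = -Σ P(x) log₂(P(x)):
  -P(1)·log₂(P(1)) = -(19/40)·log₂(19/40) = 0.51015
  -P(2)·log₂(P(2)) = -(1/40)·log₂(1/40) = 0.13305
  -P(3)·log₂(P(3)) = -(13/40)·log₂(13/40) = 0.52698
  -P(4)·log₂(P(4)) = -(1/40)·log₂(1/40) = 0.13305
  -P(5)·log₂(P(5)) = -(3/20)·log₂(3/20) = 0.41054
H(P) = 0.51015 + 0.13305 + 0.52698 + 0.13305 + 0.41054 = 1.71377 bits

log₂(5) = 2.32193 bits

D_KL(P||U) = 2.32193 - 1.71377 = 0.60816 ≈ 0.6082 bits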